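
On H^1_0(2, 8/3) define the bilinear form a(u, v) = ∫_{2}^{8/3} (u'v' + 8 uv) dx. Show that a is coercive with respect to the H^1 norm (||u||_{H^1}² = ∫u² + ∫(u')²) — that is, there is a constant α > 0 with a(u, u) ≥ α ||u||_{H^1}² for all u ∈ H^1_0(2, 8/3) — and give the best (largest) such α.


α = 1

Coercivity of a(·,·) on H^1_0(2, 8/3) means a(u, u) ≥ α ||u||_{H^1}² for every u ∈ H^1_0.
The interval has length L = 2/3, and Poincaré/coercivity depend only on L. Here a(u, u) = ∫(u')² + (8)·∫u².
Here c = 8 ≥ 1, so a(u,u) = ∫(u')² + c∫u² ≥ ∫(u')² + ∫u² = ||u||_{H^1}², i.e. α = 1 works. No larger α is possible: a(u,u) ≥ α||u||_{H^1}² means (1−α)∫(u')² ≥ (α−c)∫u², and for the modes u_n = sin(nπ(x−x₀)/L) (x₀ the left endpoint) one has ∫u_n²/∫(u_n')² = (L/(nπ))² → 0, so a(u_n,u_n)/||u_n||_{H^1}² → 1. Hence the optimal constant is α = 1.
Therefore α = 1.


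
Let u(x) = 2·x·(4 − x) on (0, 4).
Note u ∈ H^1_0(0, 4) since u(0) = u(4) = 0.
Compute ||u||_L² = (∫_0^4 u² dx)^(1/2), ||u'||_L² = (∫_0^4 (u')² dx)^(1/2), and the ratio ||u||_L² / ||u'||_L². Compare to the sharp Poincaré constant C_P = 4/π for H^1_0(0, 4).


||u||_L² / ||u'||_L² = 2*sqrt(10)/5 < C_P = 4/π.

u(x) = 2·x·(4 − x), so u'(x) = 8 - 4*x.
u(x) = 2·x·(4 − x) vanishes at x = 0 and x = 4, so u ∈ H^1_0(0, 4). Differentiate via the product rule and integrate the resulting polynomials term by term.
  ∫_0^4 u² dx = ∫_0^4 (4*x^4 - 32*x^3 + 64*x^2) dx. Term by term:
    ∫_0^4 4*x^4 dx = 4096/5;  ∫_0^4 -32*x^3 dx = -2048;  ∫_0^4 64*x^2 dx = 4096/3.
  Sum: 4096/5 − 2048 + 4096/3 = 2048/15.
  ∫_0^4 (u')² dx = ∫_0^4 (16*x^2 - 64*x + 64) dx. Term by term:
    ∫_0^4 16*x^2 dx = 1024/3;  ∫_0^4 -64*x dx = -512;  ∫_0^4 64 dx = 256.
  Sum: 1024/3 − 512 + 256 = 256/3.
∫_0^4 u² dx = 2048/15, so ||u||_L² = 32*sqrt(30)/15.
∫_0^4 (u')² dx = 256/3, so ||u'||_L² = 16*sqrt(3)/3.
Ratio ||u||_L² / ||u'||_L² = 2*sqrt(10)/5.
Sharp Poincaré constant on H^1_0(0, 4) is C_P = L/π = 4/π, achieved by sin(π/4·x).
A polynomial bump cannot attain the sharp Poincaré constant (only the first sine eigenfunction does), so the ratio is strictly less than C_P, consistent with ||u||_L² ≤ C_P ||u'||_L².


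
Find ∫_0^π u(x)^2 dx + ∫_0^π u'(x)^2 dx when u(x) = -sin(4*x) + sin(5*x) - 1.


||u||_{H^1(0,π)}^2 = -4/5 + 45*π/2

u'(x) = -4*cos(4*x) + 5*cos(5*x).
Expand u² and (u')² and integrate term by term on (0, π), using: for integers n ≥ 1, ∫_0^π sin²(nx) dx = ∫_0^π cos²(nx) dx = π/2; for n ≠ n', ∫_0^π sin(nx)sin(n'x) dx = ∫_0^π cos(nx)cos(n'x) dx = 0; and by product-to-sum, ∫_0^π sin(nx)cos(n'x) dx = ½∫_0^π [sin((n+n')x) + sin((n−n')x)] dx, which is 0 when n+n' is even and 2n/(n²−n'²) when n+n' is odd (it need not vanish on (0, π)). For the constant mode: ∫_0^π 1 dx = π, ∫_0^π cos(nx) dx = 0, ∫_0^π sin(nx) dx = (1−(−1)^n)/n.
  u² squared terms: (-1)²·∫1 dx = 1·π = π;  (-1)²·∫sin(4x)² dx = 1·π/2 = π/2;  (1)²·∫sin(5x)² dx = 1·π/2 = π/2.
  u² cross terms: 2·(-1)·(-1)·∫1·sin(4x) dx = 2·(0) = 0;  2·(-1)·(1)·∫1·sin(5x) dx = -2·(2/5) = -4/5;  2·(-1)·(1)·∫sin(4x)·sin(5x) dx = -2·(0) = 0.
  So ∫_0^π u² dx = π + π/2 + π/2 + 0 − 4/5 + 0 = -4/5 + 2*π.
  (u')² squared terms: (-4)²·∫cos(4x)² dx = 16·π/2 = 8*π;  (5)²·∫cos(5x)² dx = 25·π/2 = 25*π/2.
  (u')² cross terms: 2·(-4)·(5)·∫cos(4x)·cos(5x) dx = -40·(0) = 0.
  So ∫_0^π (u')² dx = 8*π + 25*π/2 + 0 = 41*π/2.
||u||_{H^1}^2 = (-4/5 + 2*π) + (41*π/2) = -4/5 + 45*π/2.


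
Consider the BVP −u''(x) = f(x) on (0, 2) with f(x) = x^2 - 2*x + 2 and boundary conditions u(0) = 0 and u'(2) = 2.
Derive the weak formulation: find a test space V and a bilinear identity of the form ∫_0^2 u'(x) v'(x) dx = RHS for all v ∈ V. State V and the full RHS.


V = {v ∈ H^1(0, 2) : v(0) = 0} (test functions vanish at x = 0 where u is specified); weak form: ∫_0^2 u'v' dx = ∫_0^2 (x^2 - 2*x + 2) v dx + 2·v(2) for all v ∈ V.

Multiply both sides by a test function v and integrate from 0 to 2:
  ∫_0^2 −u''(x) v(x) dx = ∫_0^2 f(x) v(x) dx.
Integrate the LHS by parts once:
  ∫_0^2 −u'' v dx = −[u'(x) v(x)]_0^2 + ∫_0^2 u'(x) v'(x) dx.
Thus ∫_0^2 u'(x) v'(x) dx = ∫_0^2 f(x) v(x) dx + [u'(x) v(x)]_0^2.
Choose V so that boundary terms are either known or forced to vanish.
Mixed BC: u(0) = 0 (Dirichlet) and u'(2) = 2 (Neumann). Define V = {v ∈ H^1(0, 2) : v(0) = 0}. Then [u' v]_0^2 = u'(2)·v(2) − u'(0)·0 = 2·v(2).
Weak formulation: find u (satisfying any essential BC) such that ∫_0^2 u'(x) v'(x) dx = ∫_0^2 f v dx + 2·v(2) for all v ∈ V (Dirichlet at 0 absorbed into V; Neumann datum at x = 2 contributes the boundary term).
Substituting f(x) = x^2 - 2*x + 2, the right-hand side is ∫_0^2 (x^2 - 2*x + 2) v dx + 2·v(2).


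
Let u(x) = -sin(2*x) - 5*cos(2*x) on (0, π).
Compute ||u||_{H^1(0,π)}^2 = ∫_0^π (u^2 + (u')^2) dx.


||u||_{H^1(0,π)}^2 = 65*π

u'(x) = 10*sin(2*x) - 2*cos(2*x).
Expand u² and (u')² and integrate term by term on (0, π), using: for integers n ≥ 1, ∫_0^π sin²(nx) dx = ∫_0^π cos²(nx) dx = π/2; for n ≠ n', ∫_0^π sin(nx)sin(n'x) dx = ∫_0^π cos(nx)cos(n'x) dx = 0; and by product-to-sum, ∫_0^π sin(nx)cos(n'x) dx = ½∫_0^π [sin((n+n')x) + sin((n−n')x)] dx, which is 0 when n+n' is even and 2n/(n²−n'²) when n+n' is odd (it need not vanish on (0, π)).
  u² squared terms: (-1)²·∫sin(2x)² dx = 1·π/2 = π/2;  (-5)²·∫cos(2x)² dx = 25·π/2 = 25*π/2.
  u² cross terms: 2·(-1)·(-5)·∫sin(2x)·cos(2x) dx = 10·(0) = 0.
  So ∫_0^π u² dx = π/2 + 25*π/2 + 0 = 13*π.
  (u')² squared terms: (-2)²·∫cos(2x)² dx = 4·π/2 = 2*π;  (10)²·∫sin(2x)² dx = 100·π/2 = 50*π.
  (u')² cross terms: 2·(-2)·(10)·∫cos(2x)·sin(2x) dx = -40·(0) = 0.
  So ∫_0^π (u')² dx = 2*π + 50*π + 0 = 52*π.
||u||_{H^1}^2 = (13*π) + (52*π) = 65*π.


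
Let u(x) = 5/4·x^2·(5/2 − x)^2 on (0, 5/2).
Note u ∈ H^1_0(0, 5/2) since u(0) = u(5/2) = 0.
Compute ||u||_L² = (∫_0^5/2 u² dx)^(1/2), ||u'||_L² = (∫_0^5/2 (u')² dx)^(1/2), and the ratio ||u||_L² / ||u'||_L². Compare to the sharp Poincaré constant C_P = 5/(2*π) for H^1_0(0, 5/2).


||u||_L² / ||u'||_L² = 5*sqrt(3)/12 < C_P = 5/(2*π).

u(x) = 5/4·x^2·(5/2 − x)^2, so u'(x) = 5*x*(2*x - 5)*(4*x - 5)/8.
u(x) = 5/4·x^2·(5/2 − x)^2 vanishes at x = 0 and x = 5/2, so u ∈ H^1_0(0, 5/2). Differentiate via the product rule and integrate the resulting polynomials term by term.
  ∫_0^5/2 u² dx = ∫_0^5/2 (25*x^8/16 - 125*x^7/8 + 1875*x^6/32 - 3125*x^5/32 + 15625*x^4/256) dx. Term by term:
    ∫_0^5/2 25*x^8/16 dx = 48828125/73728;  ∫_0^5/2 -125*x^7/8 dx = -48828125/16384;  ∫_0^5/2 1875*x^6/32 dx = 146484375/28672;
    ∫_0^5/2 -3125*x^5/32 dx = -48828125/12288;  ∫_0^5/2 15625*x^4/256 dx = 9765625/8192.
  Sum: 48828125/73728 − 48828125/16384 + 146484375/28672 − 48828125/12288 + 9765625/8192 = 9765625/1032192.
  ∫_0^5/2 (u')² dx = ∫_0^5/2 (25*x^6 - 375*x^5/2 + 8125*x^4/16 - 9375*x^3/16 + 15625*x^2/64) dx. Term by term:
    ∫_0^5/2 25*x^6 dx = 1953125/896;  ∫_0^5/2 -375*x^5/2 dx = -1953125/256;  ∫_0^5/2 8125*x^4/16 dx = 5078125/512;
    ∫_0^5/2 -9375*x^3/16 dx = -5859375/1024;  ∫_0^5/2 15625*x^2/64 dx = 1953125/1536.
  Sum: 1953125/896 − 1953125/256 + 5078125/512 − 5859375/1024 + 1953125/1536 = 390625/21504.
∫_0^5/2 u² dx = 9765625/1032192, so ||u||_L² = 3125*sqrt(7)/2688.
∫_0^5/2 (u')² dx = 390625/21504, so ||u'||_L² = 625*sqrt(21)/672.
Ratio ||u||_L² / ||u'||_L² = 5*sqrt(3)/12.
Sharp Poincaré constant on H^1_0(0, 5/2) is C_P = L/π = 5/(2*π), achieved by sin(2*π/5·x).
A polynomial bump cannot attain the sharp Poincaré constant (only the first sine eigenfunction does), so the ratio is strictly less than C_P, consistent with ||u||_L² ≤ C_P ||u'||_L².


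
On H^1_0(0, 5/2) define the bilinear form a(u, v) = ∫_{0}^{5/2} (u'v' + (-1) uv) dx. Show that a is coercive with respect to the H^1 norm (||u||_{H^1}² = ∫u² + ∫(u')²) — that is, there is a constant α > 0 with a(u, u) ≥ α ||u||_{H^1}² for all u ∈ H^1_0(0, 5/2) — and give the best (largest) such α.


α = (-25 + 4*π^2)/(25 + 4*π^2)

Coercivity of a(·,·) on H^1_0(0, 5/2) means a(u, u) ≥ α ||u||_{H^1}² for every u ∈ H^1_0.
The interval has length L = 5/2, and Poincaré/coercivity depend only on L. Here a(u, u) = ∫(u')² + (-1)·∫u².
Here c = -1 < 0 with |c| < (π/L)² = 4*π^2/25, so coercivity still holds. The condition a(u,u) ≥ α||u||_{H^1}² reads (1−α)∫(u')² ≥ (α−c)∫u². Any admissible α is ≤ 1 (rapidly oscillating u have ∫u²/∫(u')² → 0), and α = 1 would force 0 ≥ (1−c)∫u², impossible since c < 1; so 1−α > 0. By the sharp Poincaré inequality on H^1_0 of an interval of length L, ∫(u')² ≥ (π/L)²∫u² with equality for the first sine mode sin(π(x−x₀)/L) (x₀ the left endpoint), so the inequality holds for all u iff (1−α)(π/L)² ≥ α − c, i.e. α ≤ ((π/L)² + c)/((π/L)² + 1) = (1 + c(L/π)²)/(1 + (L/π)²). (Direct route, valid since c ≤ 0: Poincaré gives c∫u² ≥ c(L/π)²∫(u')², so a(u,u) ≥ (1 + c(L/π)²)∫(u')², while ||u||_{H^1}² ≤ (1 + (L/π)²)∫(u')²; dividing yields the same α.) With (π/L)² = 4*π^2/25 and c = -1, the largest admissible constant is α = ((π/L)² + c)/((π/L)² + 1).
Simplifying, α = (-25 + 4*π^2)/(25 + 4*π^2).


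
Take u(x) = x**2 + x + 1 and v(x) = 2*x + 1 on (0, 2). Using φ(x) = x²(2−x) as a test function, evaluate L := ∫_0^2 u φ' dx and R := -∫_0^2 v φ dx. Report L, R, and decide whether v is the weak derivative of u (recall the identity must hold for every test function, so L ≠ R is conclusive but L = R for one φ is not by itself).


LHS = -68/15, RHS = -68/15. Yes, v = u' weakly.

u(x) = x**2 + x + 1, classical derivative u'(x) = 2*x + 1.
φ(x) = x²(2−x), so φ'(x) = x*(4 - 3*x).
Note φ(0) = φ(2) = 0, so the boundary term u·φ vanishes.
LHS = ∫_0^2 u(x) φ'(x) dx = ∫_0^2 (-3*x^4 + x^3 + x^2 + 4*x) dx. Term by term:
  ∫_0^2 -3*x^4 dx = -96/5;  ∫_0^2 x^3 dx = 4;  ∫_0^2 x^2 dx = 8/3;
  ∫_0^2 4*x dx = 8.
Sum: -96/5 + 4 + 8/3 + 8 = -68/15.
So LHS = -68/15.
∫_0^2 v(x) φ(x) dx = ∫_0^2 (-2*x^4 + 3*x^3 + 2*x^2) dx. Term by term:
  ∫_0^2 -2*x^4 dx = -64/5;  ∫_0^2 3*x^3 dx = 12;  ∫_0^2 2*x^2 dx = 16/3.
Sum: -64/5 + 12 + 16/3 = 68/15.
So RHS = -∫_0^2 v(x) φ(x) dx = -68/15.
LHS = RHS, so the identity holds for this test φ.
Moreover u is smooth here and v(x) = u'(x) = 2*x + 1 pointwise, so the identity holds for every test function. Hence v is the weak derivative of u.


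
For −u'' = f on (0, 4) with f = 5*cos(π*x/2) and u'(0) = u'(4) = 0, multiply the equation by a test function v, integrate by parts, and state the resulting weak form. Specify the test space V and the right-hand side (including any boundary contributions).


V = H^1(0, 4) (no boundary constraint on v; u is determined up to an additive constant); weak form: ∫_0^4 u'v' dx = ∫_0^4 (5*cos(π*x/2)) v dx for all v ∈ V.

Multiply both sides by a test function v and integrate from 0 to 4:
  ∫_0^4 −u''(x) v(x) dx = ∫_0^4 f(x) v(x) dx.
Integrate the LHS by parts once:
  ∫_0^4 −u'' v dx = −[u'(x) v(x)]_0^4 + ∫_0^4 u'(x) v'(x) dx.
Thus ∫_0^4 u'(x) v'(x) dx = ∫_0^4 f(x) v(x) dx + [u'(x) v(x)]_0^4.
Choose V so that boundary terms are either known or forced to vanish.
u has homogeneous Neumann: u'(0) = u'(4) = 0. So [u' v]_0^4 = 0·v(4) − 0·v(0) = 0 for any v; take V = H^1(0, 4).
Weak formulation: find u (satisfying any essential BC) such that ∫_0^4 u'(x) v'(x) dx = ∫_0^4 f v dx for all v ∈ V (homogeneous Neumann, so boundary terms vanish).
Substituting f(x) = 5*cos(π*x/2), the right-hand side is ∫_0^4 (5*cos(π*x/2)) v dx.
Compatibility check (pure Neumann): taking v ≡ 1 ∈ V gives 0 = ∫_0^4 f dx + (0) − (0), i.e. ∫_0^4 f dx must equal u'(0) − u'(4) = 0. Indeed ∫_0^4 (5*cos(π*x/2)) dx = 0, so the data are compatible. The solution is then unique only up to an additive constant (fix it e.g. by requiring ∫_0^4 u dx = 0).


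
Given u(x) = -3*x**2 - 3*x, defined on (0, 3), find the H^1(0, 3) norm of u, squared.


||u||_{H^1}^2 = 13959/10

The H^1 norm (squared) on an interval (0, L) is
  ||u||_{H^1}^2 = ∫_0^L u(x)^2 dx + ∫_0^L u'(x)^2 dx.
Compute u'(x) = -6*x - 3.
Then u(x)^2 = 9*x**4 + 18*x**3 + 9*x**2 and u'(x)^2 = 36*x**2 + 36*x + 9.
Integrate each monomial from 0 to 3 using ∫_0^3 c·x^n dx = c·3^(n+1)/(n+1):
  ∫_0^3 u(x)^2 dx = ∫_0^3 (9*x^4 + 18*x^3 + 9*x^2) dx. Term by term:
    ∫_0^3 9*x^4 dx = 2187/5;  ∫_0^3 18*x^3 dx = 729/2;  ∫_0^3 9*x^2 dx = 81.
  Sum: 2187/5 + 729/2 + 81 = 8829/10.
  ∫_0^3 u'(x)^2 dx = ∫_0^3 (36*x^2 + 36*x + 9) dx. Term by term:
    ∫_0^3 36*x^2 dx = 324;  ∫_0^3 36*x dx = 162;  ∫_0^3 9 dx = 27.
  Sum: 324 + 162 + 27 = 513.
Adding: ||u||_{H^1}^2 = 8829/10 + 513 = 13959/10.


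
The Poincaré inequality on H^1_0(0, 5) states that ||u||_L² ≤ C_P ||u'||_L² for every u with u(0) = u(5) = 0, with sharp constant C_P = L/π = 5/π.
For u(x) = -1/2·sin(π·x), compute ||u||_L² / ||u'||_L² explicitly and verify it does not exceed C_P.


||u||_L² / ||u'||_L² = 1/π < C_P = 5/π.

u(x) = -1/2·sin(π·x), so u'(x) = -π*cos(π*x)/2.
Writing u(x) = A·sin(kπx/L) with A = -1/2 and k = 5, use ∫_0^L sin²(kπx/L) dx = L/2 and ∫_0^L cos²(kπx/L) dx = L/2.
u² = 1/4·sin²(π·x) and (u')² = π^2/4·cos²(π·x), and each of sin², cos² integrates to L/2 = 5/2 over (0, 5).
∫_0^5 u² dx = 5/8, so ||u||_L² = sqrt(10)/4.
∫_0^5 (u')² dx = 5*π^2/8, so ||u'||_L² = sqrt(10)*π/4.
Ratio ||u||_L² / ||u'||_L² = 1/π.
Sharp Poincaré constant on H^1_0(0, 5) is C_P = L/π = 5/π, achieved by sin(π/5·x).
This is the k = 5 harmonic; the ratio L/(kπ) is strictly less than C_P = L/π, consistent with the sharp inequality ||u||_L² ≤ C_P ||u'||_L².


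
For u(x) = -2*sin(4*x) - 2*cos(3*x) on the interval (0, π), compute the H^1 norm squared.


||u||_{H^1(0,π)}^2 = 640/7 + 54*π

u'(x) = 6*sin(3*x) - 8*cos(4*x).
Expand u² and (u')² and integrate term by term on (0, π), using: for integers n ≥ 1, ∫_0^π sin²(nx) dx = ∫_0^π cos²(nx) dx = π/2; for n ≠ n', ∫_0^π sin(nx)sin(n'x) dx = ∫_0^π cos(nx)cos(n'x) dx = 0; and by product-to-sum, ∫_0^π sin(nx)cos(n'x) dx = ½∫_0^π [sin((n+n')x) + sin((n−n')x)] dx, which is 0 when n+n' is even and 2n/(n²−n'²) when n+n' is odd (it need not vanish on (0, π)).
  u² squared terms: (-2)²·∫cos(3x)² dx = 4·π/2 = 2*π;  (-2)²·∫sin(4x)² dx = 4·π/2 = 2*π.
  u² cross terms: 2·(-2)·(-2)·∫cos(3x)·sin(4x) dx = 8·(8/7) = 64/7.
  So ∫_0^π u² dx = 2*π + 2*π + 64/7 = 64/7 + 4*π.
  (u')² squared terms: (-8)²·∫cos(4x)² dx = 64·π/2 = 32*π;  (6)²·∫sin(3x)² dx = 36·π/2 = 18*π.
  (u')² cross terms: 2·(-8)·(6)·∫cos(4x)·sin(3x) dx = -96·(-6/7) = 576/7.
  So ∫_0^π (u')² dx = 32*π + 18*π + 576/7 = 576/7 + 50*π.
||u||_{H^1}^2 = (64/7 + 4*π) + (576/7 + 50*π) = 640/7 + 54*π.


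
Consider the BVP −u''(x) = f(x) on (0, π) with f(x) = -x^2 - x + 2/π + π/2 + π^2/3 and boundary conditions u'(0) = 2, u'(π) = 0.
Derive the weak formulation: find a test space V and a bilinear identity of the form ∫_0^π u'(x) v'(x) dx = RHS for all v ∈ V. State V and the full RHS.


V = H^1(0, π) (v unrestricted at boundary; u is determined up to an additive constant); weak form: ∫_0^π u'v' dx = ∫_0^π (-x^2 - x + 2/π + π/2 + π^2/3) v dx − 2·v(0) for all v ∈ V.

Multiply both sides by a test function v and integrate from 0 to π:
  ∫_0^π −u''(x) v(x) dx = ∫_0^π f(x) v(x) dx.
Integrate the LHS by parts once:
  ∫_0^π −u'' v dx = −[u'(x) v(x)]_0^π + ∫_0^π u'(x) v'(x) dx.
Thus ∫_0^π u'(x) v'(x) dx = ∫_0^π f(x) v(x) dx + [u'(x) v(x)]_0^π.
Choose V so that boundary terms are either known or forced to vanish.
u has inhomogeneous Neumann u'(0) = 2, u'(π) = 0. [u' v]_0^π = (0)·v(π) − (2)·v(0) = − 2·v(0). Take V = H^1(0, π); boundary term becomes part of RHS.
Weak formulation: find u (satisfying any essential BC) such that ∫_0^π u'(x) v'(x) dx = ∫_0^π f v dx − 2·v(0) for all v ∈ V (Neumann data are natural BCs: they enter the RHS as boundary terms).
Substituting f(x) = -x^2 - x + 2/π + π/2 + π^2/3, the right-hand side is ∫_0^π (-x^2 - x + 2/π + π/2 + π^2/3) v dx − 2·v(0).
Compatibility check (pure Neumann): taking v ≡ 1 ∈ V gives 0 = ∫_0^π f dx + (0) − (2), i.e. ∫_0^π f dx must equal u'(0) − u'(π) = 2. Indeed ∫_0^π (-x^2 - x + 2/π + π/2 + π^2/3) dx = 2, so the data are compatible. The solution is then unique only up to an additive constant (fix it e.g. by requiring ∫_0^π u dx = 0).


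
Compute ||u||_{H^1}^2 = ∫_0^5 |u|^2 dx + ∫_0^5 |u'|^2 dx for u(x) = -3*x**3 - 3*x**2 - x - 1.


||u||_{H^1}^2 = 4804760/21

The H^1 norm (squared) on an interval (0, L) is
  ||u||_{H^1}^2 = ∫_0^L u(x)^2 dx + ∫_0^L u'(x)^2 dx.
Compute u'(x) = -9*x**2 - 6*x - 1.
Then u(x)^2 = 9*x**6 + 18*x**5 + 15*x**4 + 12*x**3 + 7*x**2 + 2*x + 1 and u'(x)^2 = 81*x**4 + 108*x**3 + 54*x**2 + 12*x + 1.
Integrate each monomial from 0 to 5 using ∫_0^5 c·x^n dx = c·5^(n+1)/(n+1):
  ∫_0^5 u(x)^2 dx = ∫_0^5 (9*x^6 + 18*x^5 + 15*x^4 + 12*x^3 + 7*x^2 + 2*x + 1) dx. Term by term:
    ∫_0^5 9*x^6 dx = 703125/7;  ∫_0^5 18*x^5 dx = 46875;  ∫_0^5 15*x^4 dx = 9375;
    ∫_0^5 12*x^3 dx = 1875;  ∫_0^5 7*x^2 dx = 875/3;  ∫_0^5 2*x dx = 25;
    ∫_0^5 1 dx = 5.
  Sum: 703125/7 + 46875 + 9375 + 1875 + 875/3 + 25 + 5 = 3336755/21.
  ∫_0^5 u'(x)^2 dx = ∫_0^5 (81*x^4 + 108*x^3 + 54*x^2 + 12*x + 1) dx. Term by term:
    ∫_0^5 81*x^4 dx = 50625;  ∫_0^5 108*x^3 dx = 16875;  ∫_0^5 54*x^2 dx = 2250;
    ∫_0^5 12*x dx = 150;  ∫_0^5 1 dx = 5.
  Sum: 50625 + 16875 + 2250 + 150 + 5 = 69905.
Adding: ||u||_{H^1}^2 = 3336755/21 + 69905 = 4804760/21.


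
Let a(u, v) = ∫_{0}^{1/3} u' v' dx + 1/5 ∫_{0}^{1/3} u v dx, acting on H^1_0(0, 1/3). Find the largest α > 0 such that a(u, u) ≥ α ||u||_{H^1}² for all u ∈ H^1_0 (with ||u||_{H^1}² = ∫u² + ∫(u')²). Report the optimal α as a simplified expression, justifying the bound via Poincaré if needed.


α = (1 + 45*π^2)/(5*(1 + 9*π^2))

Coercivity of a(·,·) on H^1_0(0, 1/3) means a(u, u) ≥ α ||u||_{H^1}² for every u ∈ H^1_0.
The interval has length L = 1/3, and Poincaré/coercivity depend only on L. Here a(u, u) = ∫(u')² + (1/5)·∫u².
Here 0 < c = 1/5 < 1. The condition a(u,u) ≥ α||u||_{H^1}² reads (1−α)∫(u')² ≥ (α−c)∫u². Any admissible α is ≤ 1 (rapidly oscillating u have ∫u²/∫(u')² → 0), and α = 1 would force 0 ≥ (1−c)∫u², impossible since c < 1; so 1−α > 0. By the sharp Poincaré inequality on H^1_0 of an interval of length L, ∫(u')² ≥ (π/L)²∫u² with equality for the first sine mode sin(π(x−x₀)/L) (x₀ the left endpoint), so the inequality holds for all u iff (1−α)(π/L)² ≥ α − c, i.e. α ≤ ((π/L)² + c)/((π/L)² + 1) = (1 + c(L/π)²)/(1 + (L/π)²). With (π/L)² = 9*π^2 and c = 1/5, the largest admissible constant is α = ((π/L)² + c)/((π/L)² + 1).
Simplifying, α = (1 + 45*π^2)/(5*(1 + 9*π^2)).


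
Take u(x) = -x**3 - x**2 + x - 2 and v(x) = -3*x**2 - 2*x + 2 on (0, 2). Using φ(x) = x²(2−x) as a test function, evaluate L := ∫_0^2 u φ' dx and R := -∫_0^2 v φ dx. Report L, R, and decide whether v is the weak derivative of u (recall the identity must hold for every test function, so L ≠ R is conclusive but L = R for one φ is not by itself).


LHS = 124/15, RHS = 104/15. No, v is not the weak derivative of u.

u(x) = -x**3 - x**2 + x - 2, classical derivative u'(x) = -3*x**2 - 2*x + 1.
φ(x) = x²(2−x), so φ'(x) = x*(4 - 3*x).
Note φ(0) = φ(2) = 0, so the boundary term u·φ vanishes.
LHS = ∫_0^2 u(x) φ'(x) dx = ∫_0^2 (3*x^5 - x^4 - 7*x^3 + 10*x^2 - 8*x) dx. Term by term:
  ∫_0^2 3*x^5 dx = 32;  ∫_0^2 -x^4 dx = -32/5;  ∫_0^2 -7*x^3 dx = -28;
  ∫_0^2 10*x^2 dx = 80/3;  ∫_0^2 -8*x dx = -16.
Sum: 32 − 32/5 − 28 + 80/3 − 16 = 124/15.
So LHS = 124/15.
∫_0^2 v(x) φ(x) dx = ∫_0^2 (3*x^5 - 4*x^4 - 6*x^3 + 4*x^2) dx. Term by term:
  ∫_0^2 3*x^5 dx = 32;  ∫_0^2 -4*x^4 dx = -128/5;  ∫_0^2 -6*x^3 dx = -24;
  ∫_0^2 4*x^2 dx = 32/3.
Sum: 32 − 128/5 − 24 + 32/3 = -104/15.
So RHS = -∫_0^2 v(x) φ(x) dx = 104/15.
LHS − RHS = 4/3 ≠ 0, so the identity fails.
(For a valid weak derivative the identity must hold for EVERY test function, in particular this one. The failure shows v is NOT the weak derivative of u.)
Correct weak derivative would be u'(x) = -3*x**2 - 2*x + 1.


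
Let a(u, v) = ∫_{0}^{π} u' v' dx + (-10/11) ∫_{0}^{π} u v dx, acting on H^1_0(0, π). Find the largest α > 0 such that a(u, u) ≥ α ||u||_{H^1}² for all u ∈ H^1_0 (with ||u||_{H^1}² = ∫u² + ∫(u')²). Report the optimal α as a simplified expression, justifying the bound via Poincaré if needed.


α = 1/22

Coercivity of a(·,·) on H^1_0(0, π) means a(u, u) ≥ α ||u||_{H^1}² for every u ∈ H^1_0.
The interval has length L = π, and Poincaré/coercivity depend only on L. Here a(u, u) = ∫(u')² + (-10/11)·∫u².
Here c = -10/11 < 0 with |c| < (π/L)² = 1, so coercivity still holds. The condition a(u,u) ≥ α||u||_{H^1}² reads (1−α)∫(u')² ≥ (α−c)∫u². Any admissible α is ≤ 1 (rapidly oscillating u have ∫u²/∫(u')² → 0), and α = 1 would force 0 ≥ (1−c)∫u², impossible since c < 1; so 1−α > 0. By the sharp Poincaré inequality on H^1_0 of an interval of length L, ∫(u')² ≥ (π/L)²∫u² with equality for the first sine mode sin(π(x−x₀)/L) (x₀ the left endpoint), so the inequality holds for all u iff (1−α)(π/L)² ≥ α − c, i.e. α ≤ ((π/L)² + c)/((π/L)² + 1) = (1 + c(L/π)²)/(1 + (L/π)²). (Direct route, valid since c ≤ 0: Poincaré gives c∫u² ≥ c(L/π)²∫(u')², so a(u,u) ≥ (1 + c(L/π)²)∫(u')², while ||u||_{H^1}² ≤ (1 + (L/π)²)∫(u')²; dividing yields the same α.) With (π/L)² = 1 and c = -10/11, the largest admissible constant is α = ((π/L)² + c)/((π/L)² + 1).
Simplifying, α = 1/22.


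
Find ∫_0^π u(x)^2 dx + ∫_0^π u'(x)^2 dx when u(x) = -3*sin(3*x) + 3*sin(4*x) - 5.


||u||_{H^1(0,π)}^2 = 20 + 293*π/2

u'(x) = -9*cos(3*x) + 12*cos(4*x).
Expand u² and (u')² and integrate term by term on (0, π), using: for integers n ≥ 1, ∫_0^π sin²(nx) dx = ∫_0^π cos²(nx) dx = π/2; for n ≠ n', ∫_0^π sin(nx)sin(n'x) dx = ∫_0^π cos(nx)cos(n'x) dx = 0; and by product-to-sum, ∫_0^π sin(nx)cos(n'x) dx = ½∫_0^π [sin((n+n')x) + sin((n−n')x)] dx, which is 0 when n+n' is even and 2n/(n²−n'²) when n+n' is odd (it need not vanish on (0, π)). For the constant mode: ∫_0^π 1 dx = π, ∫_0^π cos(nx) dx = 0, ∫_0^π sin(nx) dx = (1−(−1)^n)/n.
  u² squared terms: (-5)²·∫1 dx = 25·π = 25*π;  (-3)²·∫sin(3x)² dx = 9·π/2 = 9*π/2;  (3)²·∫sin(4x)² dx = 9·π/2 = 9*π/2.
  u² cross terms: 2·(-5)·(-3)·∫1·sin(3x) dx = 30·(2/3) = 20;  2·(-5)·(3)·∫1·sin(4x) dx = -30·(0) = 0;  2·(-3)·(3)·∫sin(3x)·sin(4x) dx = -18·(0) = 0.
  So ∫_0^π u² dx = 25*π + 9*π/2 + 9*π/2 + 20 + 0 + 0 = 20 + 34*π.
  (u')² squared terms: (-9)²·∫cos(3x)² dx = 81·π/2 = 81*π/2;  (12)²·∫cos(4x)² dx = 144·π/2 = 72*π.
  (u')² cross terms: 2·(-9)·(12)·∫cos(3x)·cos(4x) dx = -216·(0) = 0.
  So ∫_0^π (u')² dx = 81*π/2 + 72*π + 0 = 225*π/2.
||u||_{H^1}^2 = (20 + 34*π) + (225*π/2) = 20 + 293*π/2.


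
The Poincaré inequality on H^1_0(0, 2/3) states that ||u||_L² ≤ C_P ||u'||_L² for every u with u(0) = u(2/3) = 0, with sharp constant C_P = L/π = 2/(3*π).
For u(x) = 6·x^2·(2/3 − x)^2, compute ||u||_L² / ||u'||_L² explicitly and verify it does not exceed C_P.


||u||_L² / ||u'||_L² = sqrt(3)/9 < C_P = 2/(3*π).

u(x) = 6·x^2·(2/3 − x)^2, so u'(x) = 8*x*(3*x - 2)*(3*x - 1)/3.
u(x) = 6·x^2·(2/3 − x)^2 vanishes at x = 0 and x = 2/3, so u ∈ H^1_0(0, 2/3). Differentiate via the product rule and integrate the resulting polynomials term by term.
  ∫_0^2/3 u² dx = ∫_0^2/3 (36*x^8 - 96*x^7 + 96*x^6 - 128*x^5/3 + 64*x^4/9) dx. Term by term:
    ∫_0^2/3 36*x^8 dx = 2048/19683;  ∫_0^2/3 -96*x^7 dx = -1024/2187;  ∫_0^2/3 96*x^6 dx = 4096/5103;
    ∫_0^2/3 -128*x^5/3 dx = -4096/6561;  ∫_0^2/3 64*x^4/9 dx = 2048/10935.
  Sum: 2048/19683 − 1024/2187 + 4096/5103 − 4096/6561 + 2048/10935 = 1024/688905.
  ∫_0^2/3 (u')² dx = ∫_0^2/3 (576*x^6 - 1152*x^5 + 832*x^4 - 256*x^3 + 256*x^2/9) dx. Term by term:
    ∫_0^2/3 576*x^6 dx = 8192/1701;  ∫_0^2/3 -1152*x^5 dx = -4096/243;  ∫_0^2/3 832*x^4 dx = 26624/1215;
    ∫_0^2/3 -256*x^3 dx = -1024/81;  ∫_0^2/3 256*x^2/9 dx = 2048/729.
  Sum: 8192/1701 − 4096/243 + 26624/1215 − 1024/81 + 2048/729 = 1024/25515.
∫_0^2/3 u² dx = 1024/688905, so ||u||_L² = 32*sqrt(105)/8505.
∫_0^2/3 (u')² dx = 1024/25515, so ||u'||_L² = 32*sqrt(35)/945.
Ratio ||u||_L² / ||u'||_L² = sqrt(3)/9.
Sharp Poincaré constant on H^1_0(0, 2/3) is C_P = L/π = 2/(3*π), achieved by sin(3*π/2·x).
A polynomial bump cannot attain the sharp Poincaré constant (only the first sine eigenfunction does), so the ratio is strictly less than C_P, consistent with ||u||_L² ≤ C_P ||u'||_L².


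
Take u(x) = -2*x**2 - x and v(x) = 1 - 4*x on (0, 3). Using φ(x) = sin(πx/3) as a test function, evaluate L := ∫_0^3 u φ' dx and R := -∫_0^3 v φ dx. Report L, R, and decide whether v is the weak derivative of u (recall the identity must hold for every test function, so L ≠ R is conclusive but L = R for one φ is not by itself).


LHS = 42/π, RHS = 30/π. No, v is not the weak derivative of u.

u(x) = -2*x**2 - x, classical derivative u'(x) = -4*x - 1.
φ(x) = sin(πx/3), so φ'(x) = π*cos(π*x/3)/3.
Note φ(0) = φ(3) = 0, so the boundary term u·φ vanishes.
LHS = ∫_0^3 u(x) φ'(x) dx = ∫_0^3 (-2*π*x^2*cos(π*x/3)/3 - π*x*cos(π*x/3)/3) dx. Term by term:
  ∫_0^3 -2*π*x^2*cos(π*x/3)/3 dx = 36/π;  ∫_0^3 -π*x*cos(π*x/3)/3 dx = 6/π.
Sum: 36/π + 6/π = 42/π.
So LHS = 42/π.
∫_0^3 v(x) φ(x) dx = ∫_0^3 (-4*x*sin(π*x/3) + sin(π*x/3)) dx. Term by term:
  ∫_0^3 -4*x*sin(π*x/3) dx = -36/π;  ∫_0^3 sin(π*x/3) dx = 6/π.
Sum: -36/π + 6/π = -30/π.
So RHS = -∫_0^3 v(x) φ(x) dx = 30/π.
LHS − RHS = 12/π ≠ 0, so the identity fails.
(For a valid weak derivative the identity must hold for EVERY test function, in particular this one. The failure shows v is NOT the weak derivative of u.)
Correct weak derivative would be u'(x) = -4*x - 1.


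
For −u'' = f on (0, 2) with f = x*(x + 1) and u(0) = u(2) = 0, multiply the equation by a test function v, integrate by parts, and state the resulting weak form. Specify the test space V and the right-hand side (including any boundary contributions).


V = H^1_0(0, 2) (so v(0) = v(2) = 0); weak form: ∫_0^2 u'v' dx = ∫_0^2 (x*(x + 1)) v dx for all v ∈ V.

Multiply both sides by a test function v and integrate from 0 to 2:
  ∫_0^2 −u''(x) v(x) dx = ∫_0^2 f(x) v(x) dx.
Integrate the LHS by parts once:
  ∫_0^2 −u'' v dx = −[u'(x) v(x)]_0^2 + ∫_0^2 u'(x) v'(x) dx.
Thus ∫_0^2 u'(x) v'(x) dx = ∫_0^2 f(x) v(x) dx + [u'(x) v(x)]_0^2.
Choose V so that boundary terms are either known or forced to vanish.
u is Dirichlet: u(0) = u(2) = 0. Let V = H^1_0(0, 2); then v(0) = v(2) = 0, and [u' v]_0^2 = 0.
Weak formulation: find u (satisfying any essential BC) such that ∫_0^2 u'(x) v'(x) dx = ∫_0^2 f v dx for all v ∈ V.
Substituting f(x) = x*(x + 1), the right-hand side is ∫_0^2 (x*(x + 1)) v dx.


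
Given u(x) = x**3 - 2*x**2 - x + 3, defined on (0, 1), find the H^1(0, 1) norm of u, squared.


||u||_{H^1}^2 = 619/70

The H^1 norm (squared) on an interval (0, L) is
  ||u||_{H^1}^2 = ∫_0^L u(x)^2 dx + ∫_0^L u'(x)^2 dx.
Compute u'(x) = 3*x**2 - 4*x - 1.
Then u(x)^2 = x**6 - 4*x**5 + 2*x**4 + 10*x**3 - 11*x**2 - 6*x + 9 and u'(x)^2 = 9*x**4 - 24*x**3 + 10*x**2 + 8*x + 1.
Integrate each monomial from 0 to 1 using ∫_0^1 c·x^n dx = c·1^(n+1)/(n+1):
  ∫_0^1 u(x)^2 dx = ∫_0^1 (x^6 - 4*x^5 + 2*x^4 + 10*x^3 - 11*x^2 - 6*x + 9) dx. Term by term:
    ∫_0^1 x^6 dx = 1/7;  ∫_0^1 -4*x^5 dx = -2/3;  ∫_0^1 2*x^4 dx = 2/5;
    ∫_0^1 10*x^3 dx = 5/2;  ∫_0^1 -11*x^2 dx = -11/3;  ∫_0^1 -6*x dx = -3;
    ∫_0^1 9 dx = 9.
  Sum: 1/7 − 2/3 + 2/5 + 5/2 − 11/3 − 3 + 9 = 989/210.
  ∫_0^1 u'(x)^2 dx = ∫_0^1 (9*x^4 - 24*x^3 + 10*x^2 + 8*x + 1) dx. Term by term:
    ∫_0^1 9*x^4 dx = 9/5;  ∫_0^1 -24*x^3 dx = -6;  ∫_0^1 10*x^2 dx = 10/3;
    ∫_0^1 8*x dx = 4;  ∫_0^1 1 dx = 1.
  Sum: 9/5 − 6 + 10/3 + 4 + 1 = 62/15.
Adding: ||u||_{H^1}^2 = 989/210 + 62/15 = 619/70.


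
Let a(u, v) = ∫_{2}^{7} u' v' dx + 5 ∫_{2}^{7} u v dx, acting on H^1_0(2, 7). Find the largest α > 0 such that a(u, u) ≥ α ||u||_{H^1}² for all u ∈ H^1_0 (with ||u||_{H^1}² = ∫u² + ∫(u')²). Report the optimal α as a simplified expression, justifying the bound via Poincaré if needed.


α = 1

Coercivity of a(·,·) on H^1_0(2, 7) means a(u, u) ≥ α ||u||_{H^1}² for every u ∈ H^1_0.
The interval has length L = 5, and Poincaré/coercivity depend only on L. Here a(u, u) = ∫(u')² + (5)·∫u².
Here c = 5 ≥ 1, so a(u,u) = ∫(u')² + c∫u² ≥ ∫(u')² + ∫u² = ||u||_{H^1}², i.e. α = 1 works. No larger α is possible: a(u,u) ≥ α||u||_{H^1}² means (1−α)∫(u')² ≥ (α−c)∫u², and for the modes u_n = sin(nπ(x−x₀)/L) (x₀ the left endpoint) one has ∫u_n²/∫(u_n')² = (L/(nπ))² → 0, so a(u_n,u_n)/||u_n||_{H^1}² → 1. Hence the optimal constant is α = 1.
Therefore α = 1.


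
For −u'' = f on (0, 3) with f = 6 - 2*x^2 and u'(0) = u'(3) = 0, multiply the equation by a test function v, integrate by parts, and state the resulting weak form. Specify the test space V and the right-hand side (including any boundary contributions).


V = H^1(0, 3) (no boundary constraint on v; u is determined up to an additive constant); weak form: ∫_0^3 u'v' dx = ∫_0^3 (6 - 2*x^2) v dx for all v ∈ V.

Multiply both sides by a test function v and integrate from 0 to 3:
  ∫_0^3 −u''(x) v(x) dx = ∫_0^3 f(x) v(x) dx.
Integrate the LHS by parts once:
  ∫_0^3 −u'' v dx = −[u'(x) v(x)]_0^3 + ∫_0^3 u'(x) v'(x) dx.
Thus ∫_0^3 u'(x) v'(x) dx = ∫_0^3 f(x) v(x) dx + [u'(x) v(x)]_0^3.
Choose V so that boundary terms are either known or forced to vanish.
u has homogeneous Neumann: u'(0) = u'(3) = 0. So [u' v]_0^3 = 0·v(3) − 0·v(0) = 0 for any v; take V = H^1(0, 3).
Weak formulation: find u (satisfying any essential BC) such that ∫_0^3 u'(x) v'(x) dx = ∫_0^3 f v dx for all v ∈ V (homogeneous Neumann, so boundary terms vanish).
Substituting f(x) = 6 - 2*x^2, the right-hand side is ∫_0^3 (6 - 2*x^2) v dx.
Compatibility check (pure Neumann): taking v ≡ 1 ∈ V gives 0 = ∫_0^3 f dx + (0) − (0), i.e. ∫_0^3 f dx must equal u'(0) − u'(3) = 0. Indeed ∫_0^3 (6 - 2*x^2) dx = 0, so the data are compatible. The solution is then unique only up to an additive constant (fix it e.g. by requiring ∫_0^3 u dx = 0).


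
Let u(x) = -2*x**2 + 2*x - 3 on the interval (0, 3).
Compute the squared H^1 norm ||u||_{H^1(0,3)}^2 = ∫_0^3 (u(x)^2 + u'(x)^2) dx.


||u||_{H^1}^2 = 1167/5

The H^1 norm (squared) on an interval (0, L) is
  ||u||_{H^1}^2 = ∫_0^L u(x)^2 dx + ∫_0^L u'(x)^2 dx.
Compute u'(x) = 2 - 4*x.
Then u(x)^2 = 4*x**4 - 8*x**3 + 16*x**2 - 12*x + 9 and u'(x)^2 = 16*x**2 - 16*x + 4.
Integrate each monomial from 0 to 3 using ∫_0^3 c·x^n dx = c·3^(n+1)/(n+1):
  ∫_0^3 u(x)^2 dx = ∫_0^3 (4*x^4 - 8*x^3 + 16*x^2 - 12*x + 9) dx. Term by term:
    ∫_0^3 4*x^4 dx = 972/5;  ∫_0^3 -8*x^3 dx = -162;  ∫_0^3 16*x^2 dx = 144;
    ∫_0^3 -12*x dx = -54;  ∫_0^3 9 dx = 27.
  Sum: 972/5 − 162 + 144 − 54 + 27 = 747/5.
  ∫_0^3 u'(x)^2 dx = ∫_0^3 (16*x^2 - 16*x + 4) dx. Term by term:
    ∫_0^3 16*x^2 dx = 144;  ∫_0^3 -16*x dx = -72;  ∫_0^3 4 dx = 12.
  Sum: 144 − 72 + 12 = 84.
Adding: ||u||_{H^1}^2 = 747/5 + 84 = 1167/5.


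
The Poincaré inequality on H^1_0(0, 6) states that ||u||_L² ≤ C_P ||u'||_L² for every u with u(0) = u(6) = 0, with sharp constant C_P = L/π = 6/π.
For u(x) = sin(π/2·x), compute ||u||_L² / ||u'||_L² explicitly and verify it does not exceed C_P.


||u||_L² / ||u'||_L² = 2/π < C_P = 6/π.

u(x) = sin(π/2·x), so u'(x) = π*cos(π*x/2)/2.
Writing u(x) = A·sin(kπx/L) with A = 1 and k = 3, use ∫_0^L sin²(kπx/L) dx = L/2 and ∫_0^L cos²(kπx/L) dx = L/2.
u² = 1·sin²(π/2·x) and (u')² = π^2/4·cos²(π/2·x), and each of sin², cos² integrates to L/2 = 3 over (0, 6).
∫_0^6 u² dx = 3, so ||u||_L² = sqrt(3).
∫_0^6 (u')² dx = 3*π^2/4, so ||u'||_L² = sqrt(3)*π/2.
Ratio ||u||_L² / ||u'||_L² = 2/π.
Sharp Poincaré constant on H^1_0(0, 6) is C_P = L/π = 6/π, achieved by sin(π/6·x).
This is the k = 3 harmonic; the ratio L/(kπ) is strictly less than C_P = L/π, consistent with the sharp inequality ||u||_L² ≤ C_P ||u'||_L².


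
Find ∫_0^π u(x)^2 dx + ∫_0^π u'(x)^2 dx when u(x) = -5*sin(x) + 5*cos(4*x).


||u||_{H^1(0,π)}^2 = 340/3 + 475*π/2

u'(x) = -20*sin(4*x) - 5*cos(x).
Expand u² and (u')² and integrate term by term on (0, π), using: for integers n ≥ 1, ∫_0^π sin²(nx) dx = ∫_0^π cos²(nx) dx = π/2; for n ≠ n', ∫_0^π sin(nx)sin(n'x) dx = ∫_0^π cos(nx)cos(n'x) dx = 0; and by product-to-sum, ∫_0^π sin(nx)cos(n'x) dx = ½∫_0^π [sin((n+n')x) + sin((n−n')x)] dx, which is 0 when n+n' is even and 2n/(n²−n'²) when n+n' is odd (it need not vanish on (0, π)).
  u² squared terms: (-5)²·∫sin(x)² dx = 25·π/2 = 25*π/2;  (5)²·∫cos(4x)² dx = 25·π/2 = 25*π/2.
  u² cross terms: 2·(-5)·(5)·∫sin(x)·cos(4x) dx = -50·(-2/15) = 20/3.
  So ∫_0^π u² dx = 25*π/2 + 25*π/2 + 20/3 = 20/3 + 25*π.
  (u')² squared terms: (-20)²·∫sin(4x)² dx = 400·π/2 = 200*π;  (-5)²·∫cos(x)² dx = 25·π/2 = 25*π/2.
  (u')² cross terms: 2·(-20)·(-5)·∫sin(4x)·cos(x) dx = 200·(8/15) = 320/3.
  So ∫_0^π (u')² dx = 200*π + 25*π/2 + 320/3 = 320/3 + 425*π/2.
||u||_{H^1}^2 = (20/3 + 25*π) + (320/3 + 425*π/2) = 340/3 + 475*π/2.


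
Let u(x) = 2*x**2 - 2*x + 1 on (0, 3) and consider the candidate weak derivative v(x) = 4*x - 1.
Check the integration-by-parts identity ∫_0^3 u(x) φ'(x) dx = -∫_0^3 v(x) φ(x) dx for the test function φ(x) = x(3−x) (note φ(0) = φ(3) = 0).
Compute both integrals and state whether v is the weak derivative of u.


LHS = -18, RHS = -45/2. No, v is not the weak derivative of u.

u(x) = 2*x**2 - 2*x + 1, classical derivative u'(x) = 4*x - 2.
φ(x) = x(3−x), so φ'(x) = 3 - 2*x.
Note φ(0) = φ(3) = 0, so the boundary term u·φ vanishes.
LHS = ∫_0^3 u(x) φ'(x) dx = ∫_0^3 (-4*x^3 + 10*x^2 - 8*x + 3) dx. Term by term:
  ∫_0^3 -4*x^3 dx = -81;  ∫_0^3 10*x^2 dx = 90;  ∫_0^3 -8*x dx = -36;
  ∫_0^3 3 dx = 9.
Sum: -81 + 90 − 36 + 9 = -18.
So LHS = -18.
∫_0^3 v(x) φ(x) dx = ∫_0^3 (-4*x^3 + 13*x^2 - 3*x) dx. Term by term:
  ∫_0^3 -4*x^3 dx = -81;  ∫_0^3 13*x^2 dx = 117;  ∫_0^3 -3*x dx = -27/2.
Sum: -81 + 117 − 27/2 = 45/2.
So RHS = -∫_0^3 v(x) φ(x) dx = -45/2.
LHS − RHS = 9/2 ≠ 0, so the identity fails.
(For a valid weak derivative the identity must hold for EVERY test function, in particular this one. The failure shows v is NOT the weak derivative of u.)
Correct weak derivative would be u'(x) = 4*x - 2.


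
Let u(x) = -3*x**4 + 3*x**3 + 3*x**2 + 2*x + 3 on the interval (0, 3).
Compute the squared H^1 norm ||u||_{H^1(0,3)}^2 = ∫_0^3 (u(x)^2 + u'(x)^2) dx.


||u||_{H^1}^2 = 603039/28

The H^1 norm (squared) on an interval (0, L) is
  ||u||_{H^1}^2 = ∫_0^L u(x)^2 dx + ∫_0^L u'(x)^2 dx.
Compute u'(x) = -12*x**3 + 9*x**2 + 6*x + 2.
Then u(x)^2 = 9*x**8 - 18*x**7 - 9*x**6 + 6*x**5 + 3*x**4 + 30*x**3 + 22*x**2 + 12*x + 9 and u'(x)^2 = 144*x**6 - 216*x**5 - 63*x**4 + 60*x**3 + 72*x**2 + 24*x + 4.
Integrate each monomial from 0 to 3 using ∫_0^3 c·x^n dx = c·3^(n+1)/(n+1):
  ∫_0^3 u(x)^2 dx = ∫_0^3 (9*x^8 - 18*x^7 - 9*x^6 + 6*x^5 + 3*x^4 + 30*x^3 + 22*x^2 + 12*x + 9) dx. Term by term:
    ∫_0^3 9*x^8 dx = 19683;  ∫_0^3 -18*x^7 dx = -59049/4;  ∫_0^3 -9*x^6 dx = -19683/7;
    ∫_0^3 6*x^5 dx = 729;  ∫_0^3 3*x^4 dx = 729/5;  ∫_0^3 30*x^3 dx = 1215/2;
    ∫_0^3 22*x^2 dx = 198;  ∫_0^3 12*x dx = 54;  ∫_0^3 9 dx = 27.
  Sum: 19683 − 59049/4 − 19683/7 + 729 + 729/5 + 1215/2 + 198 + 54 + 27 = 541827/140.
  ∫_0^3 u'(x)^2 dx = ∫_0^3 (144*x^6 - 216*x^5 - 63*x^4 + 60*x^3 + 72*x^2 + 24*x + 4) dx. Term by term:
    ∫_0^3 144*x^6 dx = 314928/7;  ∫_0^3 -216*x^5 dx = -26244;  ∫_0^3 -63*x^4 dx = -15309/5;
    ∫_0^3 60*x^3 dx = 1215;  ∫_0^3 72*x^2 dx = 648;  ∫_0^3 24*x dx = 108;
    ∫_0^3 4 dx = 12.
  Sum: 314928/7 − 26244 − 15309/5 + 1215 + 648 + 108 + 12 = 618342/35.
Adding: ||u||_{H^1}^2 = 541827/140 + 618342/35 = 603039/28.


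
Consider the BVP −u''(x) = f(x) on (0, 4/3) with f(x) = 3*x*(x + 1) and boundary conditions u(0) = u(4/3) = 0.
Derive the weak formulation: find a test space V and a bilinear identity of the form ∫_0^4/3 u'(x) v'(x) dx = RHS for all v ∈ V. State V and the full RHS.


V = H^1_0(0, 4/3) (so v(0) = v(4/3) = 0); weak form: ∫_0^4/3 u'v' dx = ∫_0^4/3 (3*x*(x + 1)) v dx for all v ∈ V.

Multiply both sides by a test function v and integrate from 0 to 4/3:
  ∫_0^4/3 −u''(x) v(x) dx = ∫_0^4/3 f(x) v(x) dx.
Integrate the LHS by parts once:
  ∫_0^4/3 −u'' v dx = −[u'(x) v(x)]_0^4/3 + ∫_0^4/3 u'(x) v'(x) dx.
Thus ∫_0^4/3 u'(x) v'(x) dx = ∫_0^4/3 f(x) v(x) dx + [u'(x) v(x)]_0^4/3.
Choose V so that boundary terms are either known or forced to vanish.
u is Dirichlet: u(0) = u(4/3) = 0. Let V = H^1_0(0, 4/3); then v(0) = v(4/3) = 0, and [u' v]_0^4/3 = 0.
Weak formulation: find u (satisfying any essential BC) such that ∫_0^4/3 u'(x) v'(x) dx = ∫_0^4/3 f v dx for all v ∈ V.
Substituting f(x) = 3*x*(x + 1), the right-hand side is ∫_0^4/3 (3*x*(x + 1)) v dx.


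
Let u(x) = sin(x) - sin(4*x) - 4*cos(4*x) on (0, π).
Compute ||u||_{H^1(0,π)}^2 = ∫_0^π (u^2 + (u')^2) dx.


||u||_{H^1(0,π)}^2 = 272/15 + 291*π/2

u'(x) = 16*sin(4*x) + cos(x) - 4*cos(4*x).
Expand u² and (u')² and integrate term by term on (0, π), using: for integers n ≥ 1, ∫_0^π sin²(nx) dx = ∫_0^π cos²(nx) dx = π/2; for n ≠ n', ∫_0^π sin(nx)sin(n'x) dx = ∫_0^π cos(nx)cos(n'x) dx = 0; and by product-to-sum, ∫_0^π sin(nx)cos(n'x) dx = ½∫_0^π [sin((n+n')x) + sin((n−n')x)] dx, which is 0 when n+n' is even and 2n/(n²−n'²) when n+n' is odd (it need not vanish on (0, π)).
  u² squared terms: (-1)²·∫sin(4x)² dx = 1·π/2 = π/2;  (-4)²·∫cos(4x)² dx = 16·π/2 = 8*π;  (1)²·∫sin(x)² dx = 1·π/2 = π/2.
  u² cross terms: 2·(-1)·(-4)·∫sin(4x)·cos(4x) dx = 8·(0) = 0;  2·(-1)·(1)·∫sin(4x)·sin(x) dx = -2·(0) = 0;  2·(-4)·(1)·∫cos(4x)·sin(x) dx = -8·(-2/15) = 16/15.
  So ∫_0^π u² dx = π/2 + 8*π + π/2 + 0 + 0 + 16/15 = 16/15 + 9*π.
  (u')² squared terms: (-4)²·∫cos(4x)² dx = 16·π/2 = 8*π;  (16)²·∫sin(4x)² dx = 256·π/2 = 128*π;  (1)²·∫cos(x)² dx = 1·π/2 = π/2.
  (u')² cross terms: 2·(-4)·(16)·∫cos(4x)·sin(4x) dx = -128·(0) = 0;  2·(-4)·(1)·∫cos(4x)·cos(x) dx = -8·(0) = 0;  2·(16)·(1)·∫sin(4x)·cos(x) dx = 32·(8/15) = 256/15.
  So ∫_0^π (u')² dx = 8*π + 128*π + π/2 + 0 + 0 + 256/15 = 256/15 + 273*π/2.
||u||_{H^1}^2 = (16/15 + 9*π) + (256/15 + 273*π/2) = 272/15 + 291*π/2.


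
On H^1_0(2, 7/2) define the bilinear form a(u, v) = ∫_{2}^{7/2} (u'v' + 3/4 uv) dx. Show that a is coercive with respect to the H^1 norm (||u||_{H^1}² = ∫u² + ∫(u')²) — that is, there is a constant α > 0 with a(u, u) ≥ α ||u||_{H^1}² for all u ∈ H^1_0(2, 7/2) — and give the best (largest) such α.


α = (27 + 16*π^2)/(4*(9 + 4*π^2))

Coercivity of a(·,·) on H^1_0(2, 7/2) means a(u, u) ≥ α ||u||_{H^1}² for every u ∈ H^1_0.
The interval has length L = 3/2, and Poincaré/coercivity depend only on L. Here a(u, u) = ∫(u')² + (3/4)·∫u².
Here 0 < c = 3/4 < 1. The condition a(u,u) ≥ α||u||_{H^1}² reads (1−α)∫(u')² ≥ (α−c)∫u². Any admissible α is ≤ 1 (rapidly oscillating u have ∫u²/∫(u')² → 0), and α = 1 would force 0 ≥ (1−c)∫u², impossible since c < 1; so 1−α > 0. By the sharp Poincaré inequality on H^1_0 of an interval of length L, ∫(u')² ≥ (π/L)²∫u² with equality for the first sine mode sin(π(x−x₀)/L) (x₀ the left endpoint), so the inequality holds for all u iff (1−α)(π/L)² ≥ α − c, i.e. α ≤ ((π/L)² + c)/((π/L)² + 1) = (1 + c(L/π)²)/(1 + (L/π)²). With (π/L)² = 4*π^2/9 and c = 3/4, the largest admissible constant is α = ((π/L)² + c)/((π/L)² + 1).
Simplifying, α = (27 + 16*π^2)/(4*(9 + 4*π^2)).
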